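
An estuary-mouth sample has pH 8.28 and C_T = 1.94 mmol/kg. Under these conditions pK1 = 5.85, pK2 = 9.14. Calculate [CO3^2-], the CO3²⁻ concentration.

[CO3²⁻] = 0.235 mmol/kg

α₂ = 1 / (1 + [H⁺]/K2 + [H⁺]²/(K1K2)) = 1 / (1 + 10^+0.86 + 10^-1.57)
   = 1 / (1 + 7.2444 + 0.026915) = 1/8.2713 = 0.1209
[CO3²⁻] = α₂ × DIC = 0.1209 × 1.94 = 0.235 mmol/kg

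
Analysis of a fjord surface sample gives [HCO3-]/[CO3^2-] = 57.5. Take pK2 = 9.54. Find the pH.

pH = 7.78

From K2 = [H⁺][CO3^2-]/[HCO3-]:  pH = pK2 − log₁₀([HCO3-]/[CO3^2-])
log₁₀(57.5) = +1.760
pH = 9.54 − (+1.760) = 7.78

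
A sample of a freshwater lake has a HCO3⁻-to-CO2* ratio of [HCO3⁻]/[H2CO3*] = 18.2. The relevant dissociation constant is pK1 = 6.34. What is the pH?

pH = 7.60

From K1 = [H⁺][HCO3⁻]/[H2CO3*]:  pH = pK1 + log₁₀([HCO3⁻]/[H2CO3*])
log₁₀(18.2) = +1.260
pH = 6.34 + (+1.260) = 7.60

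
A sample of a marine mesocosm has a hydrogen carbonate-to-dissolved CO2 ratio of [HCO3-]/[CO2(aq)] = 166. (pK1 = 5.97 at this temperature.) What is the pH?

From K1 = [H⁺][HCO3-]/[CO2(aq)]:  pH = pK1 + log₁₀([HCO3-]/[CO2(aq)])
log₁₀(166) = +2.220
pH = 5.97 + (+2.220) = 8.19

pH = 8.19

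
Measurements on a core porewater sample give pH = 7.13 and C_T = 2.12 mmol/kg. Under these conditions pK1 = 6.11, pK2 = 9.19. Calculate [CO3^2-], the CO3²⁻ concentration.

α₂ = 1 / (1 + [H⁺]/K2 + [H⁺]²/(K1K2)) = 1 / (1 + 10^+2.06 + 10^+1.04)
   = 1 / (1 + 114.82 + 10.965) = 1/126.78 = 0.007888
[CO3²⁻] = α₂ × DIC = 0.007888 × 2.12 = 0.0167 mmol/kg = 16.7 μmol/kg

[CO3²⁻] = 16.7 μmol/kg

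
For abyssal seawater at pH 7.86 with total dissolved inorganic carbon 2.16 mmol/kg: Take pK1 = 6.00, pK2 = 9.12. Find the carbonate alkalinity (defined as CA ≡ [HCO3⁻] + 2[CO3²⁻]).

CA = 2.24 mmol/kg

CA = [HCO3⁻] + 2[CO3²⁻] = (α₁ + 2α₂)·DIC
At pH 7.86: [H⁺]/K1 = 10^-1.86 = 0.013804, K2/[H⁺] = 10^-1.26 = 0.054954
α₁ = 1/(1 + 0.013804 + 0.054954) = 1/1.0688 = 0.9357; α₂ = α₁·K2/[H⁺] = 0.05142
α₁ + 2α₂ = 1.0385
CA = 1.0385 × 2.16 = 2.24 mmol/kg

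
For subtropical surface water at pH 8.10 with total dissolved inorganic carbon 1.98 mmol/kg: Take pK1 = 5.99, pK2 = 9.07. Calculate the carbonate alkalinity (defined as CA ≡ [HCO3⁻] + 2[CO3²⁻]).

CA = 2.16 mmol/kg

CA = [HCO3⁻] + 2[CO3²⁻] = (α₁ + 2α₂)·DIC
At pH 8.10: [H⁺]/K1 = 10^-2.11 = 0.0077625, K2/[H⁺] = 10^-0.97 = 0.10715
α₁ = 1/(1 + 0.0077625 + 0.10715) = 1/1.1149 = 0.8969; α₂ = α₁·K2/[H⁺] = 0.09611
α₁ + 2α₂ = 1.0891
CA = 1.0891 × 1.98 = 2.16 mmol/kg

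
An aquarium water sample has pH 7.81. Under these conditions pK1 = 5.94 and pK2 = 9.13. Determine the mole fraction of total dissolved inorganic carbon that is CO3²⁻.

α₂ = 1 / (1 + [H⁺]/K2 + [H⁺]²/(K1K2)) = 1 / (1 + 10^+1.32 + 10^-0.55)
   = 1 / (1 + 20.893 + 0.28184) = 1/22.175 = 0.04510

α₂ = 0.0451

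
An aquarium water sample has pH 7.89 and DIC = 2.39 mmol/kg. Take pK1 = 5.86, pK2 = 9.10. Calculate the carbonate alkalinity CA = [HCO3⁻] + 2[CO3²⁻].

CA = [HCO3⁻] + 2[CO3²⁻] = (α₁ + 2α₂)·DIC
At pH 7.89: [H⁺]/K1 = 10^-2.03 = 0.0093325, K2/[H⁺] = 10^-1.21 = 0.061660
α₁ = 1/(1 + 0.0093325 + 0.061660) = 1/1.0710 = 0.9337; α₂ = α₁·K2/[H⁺] = 0.05757
α₁ + 2α₂ = 1.0489
CA = 1.0489 × 2.39 = 2.51 mmol/kg

CA = 2.51 mmol/kg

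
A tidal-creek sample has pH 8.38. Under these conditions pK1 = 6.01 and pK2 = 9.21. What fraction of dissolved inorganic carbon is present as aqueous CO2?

α₀ = 1 / (1 + K1/[H⁺] + K1K2/[H⁺]²) = 1 / (1 + 10^+2.37 + 10^+1.54)
   = 1 / (1 + 234.42 + 34.674) = 1/270.10 = 0.003702

α₀ = 0.00370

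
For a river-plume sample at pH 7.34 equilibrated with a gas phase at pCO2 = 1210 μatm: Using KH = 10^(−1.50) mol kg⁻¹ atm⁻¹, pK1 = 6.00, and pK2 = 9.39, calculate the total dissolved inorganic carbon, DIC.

[CO2*] = KH · pCO2 = 10^(−1.50) × 1210×10^-6 = 3.826×10^-5 mol/kg
α₀ = 1/(1 + K1/[H⁺] + K1K2/[H⁺]²) = 1/(1 + 10^+1.34 + 10^-0.71) = 0.04334
DIC = [CO2*]/α₀ = 3.826×10^-5 / 0.04334 = 0.883 mmol/kg

DIC = 0.883 mmol/kg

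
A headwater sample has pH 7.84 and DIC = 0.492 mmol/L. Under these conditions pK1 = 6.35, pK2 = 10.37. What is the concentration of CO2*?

[CO2*] = 15.4 μmol/L

α₀ = 1 / (1 + K1/[H⁺] + K1K2/[H⁺]²) = 1 / (1 + 10^+1.49 + 10^-1.04)
   = 1 / (1 + 30.903 + 0.091201) = 1/31.994 = 0.03126
[CO2*] = α₀ × DIC = 0.03126 × 0.492 = 0.0154 mmol/L = 15.4 μmol/L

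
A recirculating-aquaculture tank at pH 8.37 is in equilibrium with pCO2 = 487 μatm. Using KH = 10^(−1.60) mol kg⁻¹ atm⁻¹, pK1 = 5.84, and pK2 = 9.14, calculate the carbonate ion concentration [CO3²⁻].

[CO3²⁻] = 0.704 mmol/kg

[CO2*] = KH · pCO2 = 10^(−1.60) × 487×10^-6 = 1.223×10^-5 mol/kg
α₀ = 1/(1 + K1/[H⁺] + K1K2/[H⁺]²) = 1/(1 + 10^+2.53 + 10^+1.76) = 0.002516
DIC = [CO2*]/α₀ = 1.223×10^-5 / 0.002516 = 4.861 mmol/kg
[CO3²⁻] = α₂·DIC; α₂ = 0.1448, so [CO3²⁻] = 0.1448 × 4.861 = 0.704 mmol/kg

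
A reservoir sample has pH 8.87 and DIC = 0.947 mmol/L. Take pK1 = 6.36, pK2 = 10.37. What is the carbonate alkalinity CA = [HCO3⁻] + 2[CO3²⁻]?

CA = 0.973 mmol/L

CA = [HCO3⁻] + 2[CO3²⁻] = (α₁ + 2α₂)·DIC
At pH 8.87: [H⁺]/K1 = 10^-2.51 = 0.0030903, K2/[H⁺] = 10^-1.50 = 0.031623
α₁ = 1/(1 + 0.0030903 + 0.031623) = 1/1.0347 = 0.9665; α₂ = α₁·K2/[H⁺] = 0.03056
α₁ + 2α₂ = 1.0276
CA = 1.0276 × 0.947 = 0.973 mmol/L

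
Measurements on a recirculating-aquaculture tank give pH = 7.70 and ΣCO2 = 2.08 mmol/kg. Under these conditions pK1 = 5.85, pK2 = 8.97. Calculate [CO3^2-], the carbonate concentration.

α₂ = 1 / (1 + [H⁺]/K2 + [H⁺]²/(K1K2)) = 1 / (1 + 10^+1.27 + 10^-0.58)
   = 1 / (1 + 18.621 + 0.26303) = 1/19.884 = 0.05029
[CO3²⁻] = α₂ × DIC = 0.05029 × 2.08 = 0.105 mmol/kg

[CO3²⁻] = 0.105 mmol/kg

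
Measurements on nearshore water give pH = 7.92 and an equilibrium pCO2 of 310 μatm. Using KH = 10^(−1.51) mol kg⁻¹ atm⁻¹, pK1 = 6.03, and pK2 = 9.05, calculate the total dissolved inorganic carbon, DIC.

[CO2*] = KH · pCO2 = 10^(−1.51) × 310×10^-6 = 9.580×10^-6 mol/kg
α₀ = 1/(1 + K1/[H⁺] + K1K2/[H⁺]²) = 1/(1 + 10^+1.89 + 10^+0.76) = 0.01185
DIC = [CO2*]/α₀ = 9.580×10^-6 / 0.01185 = 0.808 mmol/kg

DIC = 0.808 mmol/kg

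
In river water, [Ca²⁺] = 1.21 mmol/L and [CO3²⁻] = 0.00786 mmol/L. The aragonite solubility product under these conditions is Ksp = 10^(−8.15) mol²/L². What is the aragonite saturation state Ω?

Ω = 1.34

Ksp = 10^(−8.15) = 7.079×10^-9
Ω = [Ca²⁺][CO3²⁻]/Ksp = (1.21×10^-3)(0.00786×10^-3) / 7.079×10^-9 = 1.34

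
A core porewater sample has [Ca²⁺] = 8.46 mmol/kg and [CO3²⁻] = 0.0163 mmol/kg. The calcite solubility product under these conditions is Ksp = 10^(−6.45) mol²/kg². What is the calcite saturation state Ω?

Ω = 0.389

Ksp = 10^(−6.45) = 3.548×10^-7
Ω = [Ca²⁺][CO3²⁻]/Ksp = (8.46×10^-3)(0.0163×10^-3) / 3.548×10^-7 = 0.389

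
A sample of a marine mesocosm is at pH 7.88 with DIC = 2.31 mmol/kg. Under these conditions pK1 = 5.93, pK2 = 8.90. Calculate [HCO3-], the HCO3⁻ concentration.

[HCO3⁻] = 2.09 mmol/kg

α₁ = 1 / (1 + [H⁺]/K1 + K2/[H⁺]) = 1 / (1 + 10^-1.95 + 10^-1.02)
   = 1 / (1 + 0.011220 + 0.095499) = 1/1.1067 = 0.9036
[HCO3⁻] = α₁ × DIC = 0.9036 × 2.31 = 2.09 mmol/kg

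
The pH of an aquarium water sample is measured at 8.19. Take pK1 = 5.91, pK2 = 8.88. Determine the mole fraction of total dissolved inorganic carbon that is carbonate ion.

α₂ = 1 / (1 + [H⁺]/K2 + [H⁺]²/(K1K2)) = 1 / (1 + 10^+0.69 + 10^-1.59)
   = 1 / (1 + 4.8978 + 0.025704) = 1/5.9235 = 0.1688

α₂ = 0.169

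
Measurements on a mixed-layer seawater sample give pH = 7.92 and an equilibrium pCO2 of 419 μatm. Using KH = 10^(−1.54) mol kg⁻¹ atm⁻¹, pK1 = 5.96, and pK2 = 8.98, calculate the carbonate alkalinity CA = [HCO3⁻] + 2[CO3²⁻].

[CO2*] = KH · pCO2 = 10^(−1.54) × 419×10^-6 = 1.208×10^-5 mol/kg
α₀ = 1/(1 + K1/[H⁺] + K1K2/[H⁺]²) = 1/(1 + 10^+1.96 + 10^+0.90) = 0.009986
DIC = [CO2*]/α₀ = 1.208×10^-5 / 0.009986 = 1.210 mmol/kg
CA = (α₁ + 2α₂)·DIC = (0.9107 + 2×0.07932) × 1.210 = 1.29 mmol/kg

CA = 1.29 mmol/kg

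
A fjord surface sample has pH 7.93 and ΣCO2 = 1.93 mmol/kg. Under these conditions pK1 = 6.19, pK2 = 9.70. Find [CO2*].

α₀ = 1 / (1 + K1/[H⁺] + K1K2/[H⁺]²) = 1 / (1 + 10^+1.74 + 10^-0.03)
   = 1 / (1 + 54.954 + 0.93325) = 1/56.887 = 0.01758
[CO2*] = α₀ × DIC = 0.01758 × 1.93 = 0.0339 mmol/kg

[CO2*] = 0.0339 mmol/kg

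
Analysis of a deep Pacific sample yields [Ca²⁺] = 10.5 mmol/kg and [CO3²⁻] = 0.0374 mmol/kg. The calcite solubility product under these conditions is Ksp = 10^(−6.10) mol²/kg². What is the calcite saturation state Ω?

Ksp = 10^(−6.10) = 7.943×10^-7
Ω = [Ca²⁺][CO3²⁻]/Ksp = (10.5×10^-3)(0.0374×10^-3) / 7.943×10^-7 = 0.494

Ω = 0.494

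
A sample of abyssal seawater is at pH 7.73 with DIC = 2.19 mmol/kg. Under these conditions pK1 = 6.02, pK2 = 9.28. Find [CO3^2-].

α₂ = 1 / (1 + [H⁺]/K2 + [H⁺]²/(K1K2)) = 1 / (1 + 10^+1.55 + 10^-0.16)
   = 1 / (1 + 35.481 + 0.69183) = 1/37.173 = 0.02690
[CO3²⁻] = α₂ × DIC = 0.02690 × 2.19 = 0.0589 mmol/kg

[CO3²⁻] = 0.0589 mmol/kg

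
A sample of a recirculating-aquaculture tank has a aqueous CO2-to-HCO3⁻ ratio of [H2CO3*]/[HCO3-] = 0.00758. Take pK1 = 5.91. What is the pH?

From K1 = [H⁺][HCO3-]/[H2CO3*]:  pH = pK1 − log₁₀([H2CO3*]/[HCO3-])
log₁₀(0.00758) = -2.120
pH = 5.91 − (-2.120) = 8.03

pH = 8.03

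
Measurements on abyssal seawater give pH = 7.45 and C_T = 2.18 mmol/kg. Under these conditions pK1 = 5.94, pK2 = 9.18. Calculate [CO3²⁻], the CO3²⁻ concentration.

[CO3²⁻] = 0.0387 mmol/kg

α₂ = 1 / (1 + [H⁺]/K2 + [H⁺]²/(K1K2)) = 1 / (1 + 10^+1.73 + 10^+0.22)
   = 1 / (1 + 53.703 + 1.6596) = 1/56.363 = 0.01774
[CO3²⁻] = α₂ × DIC = 0.01774 × 2.18 = 0.0387 mmol/kg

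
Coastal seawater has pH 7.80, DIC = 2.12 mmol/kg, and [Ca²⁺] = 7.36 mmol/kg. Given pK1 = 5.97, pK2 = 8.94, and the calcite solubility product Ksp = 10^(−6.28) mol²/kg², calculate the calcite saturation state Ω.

Ω = 1.98

α₂ = 1 / (1 + [H⁺]/K2 + [H⁺]²/(K1K2)) = 1 / (1 + 10^+1.14 + 10^-0.69)
   = 1 / (1 + 13.804 + 0.20417) = 1/15.008 = 0.06663
[CO3²⁻] = α₂ × DIC = 0.06663 × 2.12 = 0.1413 mmol/kg
Ksp = 10^(−6.28) = 5.248×10^-7
Ω = [Ca²⁺][CO3²⁻]/Ksp = (7.36×10^-3)(1.413×10^-4) / 5.248×10^-7 = 1.98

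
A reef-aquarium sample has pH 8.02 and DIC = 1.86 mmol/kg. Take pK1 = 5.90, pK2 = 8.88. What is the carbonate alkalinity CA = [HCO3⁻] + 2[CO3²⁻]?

CA = [HCO3⁻] + 2[CO3²⁻] = (α₁ + 2α₂)·DIC
At pH 8.02: [H⁺]/K1 = 10^-2.12 = 0.0075858, K2/[H⁺] = 10^-0.86 = 0.13804
α₁ = 1/(1 + 0.0075858 + 0.13804) = 1/1.1456 = 0.8729; α₂ = α₁·K2/[H⁺] = 0.1205
α₁ + 2α₂ = 1.1139
CA = 1.1139 × 1.86 = 2.07 mmol/kg

CA = 2.07 mmol/kg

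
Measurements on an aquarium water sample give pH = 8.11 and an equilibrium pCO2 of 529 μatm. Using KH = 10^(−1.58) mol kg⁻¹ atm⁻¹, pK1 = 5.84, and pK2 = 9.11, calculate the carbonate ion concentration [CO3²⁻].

[CO2*] = KH · pCO2 = 10^(−1.58) × 529×10^-6 = 1.391×10^-5 mol/kg
α₀ = 1/(1 + K1/[H⁺] + K1K2/[H⁺]²) = 1/(1 + 10^+2.27 + 10^+1.27) = 0.004858
DIC = [CO2*]/α₀ = 1.391×10^-5 / 0.004858 = 2.864 mmol/kg
[CO3²⁻] = α₂·DIC; α₂ = 0.09047, so [CO3²⁻] = 0.09047 × 2.864 = 0.259 mmol/kg

[CO3²⁻] = 0.259 mmol/kg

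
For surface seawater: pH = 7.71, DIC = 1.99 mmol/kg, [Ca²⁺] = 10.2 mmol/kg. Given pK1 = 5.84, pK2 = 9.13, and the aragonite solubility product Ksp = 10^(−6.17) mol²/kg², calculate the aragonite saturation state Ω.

Ω = 1.09

α₂ = 1 / (1 + [H⁺]/K2 + [H⁺]²/(K1K2)) = 1 / (1 + 10^+1.42 + 10^-0.45)
   = 1 / (1 + 26.303 + 0.35481) = 1/27.657 = 0.03616
[CO3²⁻] = α₂ × DIC = 0.03616 × 1.99 = 0.07195 mmol/kg
Ksp = 10^(−6.17) = 6.761×10^-7
Ω = [Ca²⁺][CO3²⁻]/Ksp = (10.2×10^-3)(7.195×10^-5) / 6.761×10^-7 = 1.09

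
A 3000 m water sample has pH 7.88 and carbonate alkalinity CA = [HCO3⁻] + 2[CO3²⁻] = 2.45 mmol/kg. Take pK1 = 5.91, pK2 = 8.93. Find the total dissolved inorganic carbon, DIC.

CA = [HCO3⁻] + 2[CO3²⁻] = (α₁ + 2α₂)·DIC
At pH 7.88: [H⁺]/K1 = 10^-1.97 = 0.010715, K2/[H⁺] = 10^-1.05 = 0.089125
α₁ = 1/(1 + 0.010715 + 0.089125) = 1/1.0998 = 0.9092; α₂ = α₁·K2/[H⁺] = 0.08103
α₁ + 2α₂ = 1.0713
DIC = CA / (α₁ + 2α₂) = 2.45 / 1.0713 = 2.29 mmol/kg

DIC = 2.29 mmol/kg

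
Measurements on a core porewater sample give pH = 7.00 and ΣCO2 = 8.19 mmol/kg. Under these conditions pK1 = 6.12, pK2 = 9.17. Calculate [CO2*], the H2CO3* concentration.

[CO2*] = 0.948 mmol/kg

α₀ = 1 / (1 + K1/[H⁺] + K1K2/[H⁺]²) = 1 / (1 + 10^+0.88 + 10^-1.29)
   = 1 / (1 + 7.5858 + 0.051286) = 1/8.6371 = 0.1158
[CO2*] = α₀ × DIC = 0.1158 × 8.19 = 0.948 mmol/kg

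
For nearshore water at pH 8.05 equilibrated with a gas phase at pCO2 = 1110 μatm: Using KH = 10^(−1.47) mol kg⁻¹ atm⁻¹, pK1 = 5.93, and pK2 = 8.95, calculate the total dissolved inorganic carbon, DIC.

DIC = 5.62 mmol/kg

[CO2*] = KH · pCO2 = 10^(−1.47) × 1110×10^-6 = 3.761×10^-5 mol/kg
α₀ = 1/(1 + K1/[H⁺] + K1K2/[H⁺]²) = 1/(1 + 10^+2.12 + 10^+1.22) = 0.006692
DIC = [CO2*]/α₀ = 3.761×10^-5 / 0.006692 = 5.62 mmol/kg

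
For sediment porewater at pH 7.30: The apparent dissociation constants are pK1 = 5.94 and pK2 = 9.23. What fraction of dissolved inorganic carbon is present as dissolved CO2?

α₀ = 0.0414

α₀ = 1 / (1 + K1/[H⁺] + K1K2/[H⁺]²) = 1 / (1 + 10^+1.36 + 10^-0.57)
   = 1 / (1 + 22.909 + 0.26915) = 1/24.178 = 0.04136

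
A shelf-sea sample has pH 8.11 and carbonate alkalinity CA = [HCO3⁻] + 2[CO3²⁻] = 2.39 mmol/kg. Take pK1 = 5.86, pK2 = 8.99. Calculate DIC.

DIC = 2.15 mmol/kg

CA = [HCO3⁻] + 2[CO3²⁻] = (α₁ + 2α₂)·DIC
At pH 8.11: [H⁺]/K1 = 10^-2.25 = 0.0056234, K2/[H⁺] = 10^-0.88 = 0.13183
α₁ = 1/(1 + 0.0056234 + 0.13183) = 1/1.1374 = 0.8792; α₂ = α₁·K2/[H⁺] = 0.1159
α₁ + 2α₂ = 1.1110
DIC = CA / (α₁ + 2α₂) = 2.39 / 1.1110 = 2.15 mmol/kg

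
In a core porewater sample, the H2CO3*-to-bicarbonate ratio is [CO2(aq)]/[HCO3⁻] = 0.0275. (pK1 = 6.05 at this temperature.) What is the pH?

pH = 7.61

From K1 = [H⁺][HCO3⁻]/[CO2(aq)]:  pH = pK1 − log₁₀([CO2(aq)]/[HCO3⁻])
log₁₀(0.0275) = -1.561
pH = 6.05 − (-1.561) = 7.61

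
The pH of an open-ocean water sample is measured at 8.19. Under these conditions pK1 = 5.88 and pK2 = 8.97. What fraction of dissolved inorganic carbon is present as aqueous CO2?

α₀ = 1 / (1 + K1/[H⁺] + K1K2/[H⁺]²) = 1 / (1 + 10^+2.31 + 10^+1.53)
   = 1 / (1 + 204.17 + 33.884) = 1/239.06 = 0.004183

α₀ = 0.00418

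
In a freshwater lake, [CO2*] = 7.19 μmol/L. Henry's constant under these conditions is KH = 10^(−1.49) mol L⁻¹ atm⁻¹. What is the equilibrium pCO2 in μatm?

pCO2 = 222 μatm

KH = 10^(−1.49) = 3.236×10^-2 mol L⁻¹ atm⁻¹
pCO2 = [CO2*]/KH = 7.19×10^-6 / 3.236×10^-2 = 2.22×10^-4 atm = 222 μatm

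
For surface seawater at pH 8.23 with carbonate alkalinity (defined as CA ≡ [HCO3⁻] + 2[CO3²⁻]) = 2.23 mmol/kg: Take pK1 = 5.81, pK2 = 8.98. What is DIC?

DIC = 1.94 mmol/kg

CA = [HCO3⁻] + 2[CO3²⁻] = (α₁ + 2α₂)·DIC
At pH 8.23: [H⁺]/K1 = 10^-2.42 = 0.0038019, K2/[H⁺] = 10^-0.75 = 0.17783
α₁ = 1/(1 + 0.0038019 + 0.17783) = 1/1.1816 = 0.8463; α₂ = α₁·K2/[H⁺] = 0.1505
α₁ + 2α₂ = 1.1473
DIC = CA / (α₁ + 2α₂) = 2.23 / 1.1473 = 1.94 mmol/kg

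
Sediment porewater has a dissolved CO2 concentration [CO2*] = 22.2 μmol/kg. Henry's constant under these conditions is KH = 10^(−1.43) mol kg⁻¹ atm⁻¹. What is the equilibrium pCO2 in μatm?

pCO2 = 598 μatm

KH = 10^(−1.43) = 3.715×10^-2 mol kg⁻¹ atm⁻¹
pCO2 = [CO2*]/KH = 22.2×10^-6 / 3.715×10^-2 = 5.98×10^-4 atm = 598 μatm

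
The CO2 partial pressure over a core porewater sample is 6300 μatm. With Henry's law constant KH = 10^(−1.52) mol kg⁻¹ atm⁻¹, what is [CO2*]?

KH = 10^(−1.52) = 3.020×10^-2 mol kg⁻¹ atm⁻¹
[CO2*] = KH · pCO2 = 3.020×10^-2 × 6300×10^-6 atm = 1.90×10^-4 mol/kg

[CO2*] = 190 μmol/kg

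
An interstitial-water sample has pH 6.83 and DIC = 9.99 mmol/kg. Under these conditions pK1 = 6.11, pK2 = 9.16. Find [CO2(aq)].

[CO2*] = 1.59 mmol/kg

α₀ = 1 / (1 + K1/[H⁺] + K1K2/[H⁺]²) = 1 / (1 + 10^+0.72 + 10^-1.61)
   = 1 / (1 + 5.2481 + 0.024547) = 1/6.2726 = 0.1594
[CO2*] = α₀ × DIC = 0.1594 × 9.99 = 1.59 mmol/kg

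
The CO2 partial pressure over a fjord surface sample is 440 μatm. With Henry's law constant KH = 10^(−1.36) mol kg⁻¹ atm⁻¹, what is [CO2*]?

[CO2*] = 19.2 μmol/kg

KH = 10^(−1.36) = 4.365×10^-2 mol kg⁻¹ atm⁻¹
[CO2*] = KH · pCO2 = 4.365×10^-2 × 440×10^-6 atm = 1.92×10^-5 mol/kg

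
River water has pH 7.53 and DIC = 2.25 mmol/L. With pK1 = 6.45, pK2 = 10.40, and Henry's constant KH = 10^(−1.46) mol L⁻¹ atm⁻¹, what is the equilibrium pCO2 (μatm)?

pCO2 = 4980 μatm

α₀ = 1 / (1 + K1/[H⁺] + K1K2/[H⁺]²) = 1 / (1 + 10^+1.08 + 10^-1.79)
   = 1 / (1 + 12.023 + 0.016218) = 1/13.039 = 0.07669
[CO2*] = α₀ × DIC = 0.07669 × 2.25 = 0.1726 mmol/L
pCO2 = [CO2*]/KH = 1.726×10^-4 / 3.467×10^-2 = 4980 μatm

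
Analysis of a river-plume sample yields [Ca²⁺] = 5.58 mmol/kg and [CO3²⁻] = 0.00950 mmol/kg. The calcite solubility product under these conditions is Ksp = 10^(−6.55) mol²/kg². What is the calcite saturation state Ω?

Ω = 0.188

Ksp = 10^(−6.55) = 2.818×10^-7
Ω = [Ca²⁺][CO3²⁻]/Ksp = (5.58×10^-3)(0.00950×10^-3) / 2.818×10^-7 = 0.188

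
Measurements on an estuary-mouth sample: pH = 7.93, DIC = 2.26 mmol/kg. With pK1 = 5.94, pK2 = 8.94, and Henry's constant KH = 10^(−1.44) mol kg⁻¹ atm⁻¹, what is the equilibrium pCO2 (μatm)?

pCO2 = 575 μatm

α₀ = 1 / (1 + K1/[H⁺] + K1K2/[H⁺]²) = 1 / (1 + 10^+1.99 + 10^+0.98)
   = 1 / (1 + 97.724 + 9.5499) = 1/108.27 = 0.009236
[CO2*] = α₀ × DIC = 0.009236 × 2.26 = 0.02087 mmol/kg
pCO2 = [CO2*]/KH = 2.087×10^-5 / 3.631×10^-2 = 575 μatm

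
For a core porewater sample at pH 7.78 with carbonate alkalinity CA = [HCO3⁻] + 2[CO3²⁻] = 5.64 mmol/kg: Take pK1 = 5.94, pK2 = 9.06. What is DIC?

CA = [HCO3⁻] + 2[CO3²⁻] = (α₁ + 2α₂)·DIC
At pH 7.78: [H⁺]/K1 = 10^-1.84 = 0.014454, K2/[H⁺] = 10^-1.28 = 0.052481
α₁ = 1/(1 + 0.014454 + 0.052481) = 1/1.0669 = 0.9373; α₂ = α₁·K2/[H⁺] = 0.04919
α₁ + 2α₂ = 1.0356
DIC = CA / (α₁ + 2α₂) = 5.64 / 1.0356 = 5.45 mmol/kg

DIC = 5.45 mmol/kg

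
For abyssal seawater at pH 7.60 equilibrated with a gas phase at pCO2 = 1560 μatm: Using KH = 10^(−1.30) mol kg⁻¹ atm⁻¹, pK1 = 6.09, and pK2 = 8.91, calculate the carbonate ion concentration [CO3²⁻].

[CO2*] = KH · pCO2 = 10^(−1.30) × 1560×10^-6 = 7.819×10^-5 mol/kg
α₀ = 1/(1 + K1/[H⁺] + K1K2/[H⁺]²) = 1/(1 + 10^+1.51 + 10^+0.20) = 0.02862
DIC = [CO2*]/α₀ = 7.819×10^-5 / 0.02862 = 2.732 mmol/kg
[CO3²⁻] = α₂·DIC; α₂ = 0.04535, so [CO3²⁻] = 0.04535 × 2.732 = 0.124 mmol/kg

[CO3²⁻] = 0.124 mmol/kg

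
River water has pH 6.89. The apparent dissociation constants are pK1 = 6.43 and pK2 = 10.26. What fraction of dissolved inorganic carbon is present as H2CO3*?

α₀ = 1 / (1 + K1/[H⁺] + K1K2/[H⁺]²) = 1 / (1 + 10^+0.46 + 10^-2.91)
   = 1 / (1 + 2.8840 + 0.0012303) = 1/3.8853 = 0.2574

α₀ = 0.257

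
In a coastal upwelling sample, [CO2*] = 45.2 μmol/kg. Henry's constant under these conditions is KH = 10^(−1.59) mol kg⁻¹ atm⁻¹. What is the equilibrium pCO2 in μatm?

KH = 10^(−1.59) = 2.570×10^-2 mol kg⁻¹ atm⁻¹
pCO2 = [CO2*]/KH = 45.2×10^-6 / 2.570×10^-2 = 1.76×10^-3 atm = 1760 μatm

pCO2 = 1760 μatm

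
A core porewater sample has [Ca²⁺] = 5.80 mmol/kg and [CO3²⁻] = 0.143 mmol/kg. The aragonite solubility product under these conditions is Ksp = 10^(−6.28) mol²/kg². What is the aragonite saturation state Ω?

Ksp = 10^(−6.28) = 5.248×10^-7
Ω = [Ca²⁺][CO3²⁻]/Ksp = (5.80×10^-3)(0.143×10^-3) / 5.248×10^-7 = 1.58

Ω = 1.58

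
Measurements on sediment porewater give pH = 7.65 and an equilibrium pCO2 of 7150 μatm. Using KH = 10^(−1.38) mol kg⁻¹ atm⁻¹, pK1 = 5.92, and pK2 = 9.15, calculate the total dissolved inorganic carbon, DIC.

DIC = 16.8 mmol/kg

[CO2*] = KH · pCO2 = 10^(−1.38) × 7150×10^-6 = 2.981×10^-4 mol/kg
α₀ = 1/(1 + K1/[H⁺] + K1K2/[H⁺]²) = 1/(1 + 10^+1.73 + 10^+0.23) = 0.01773
DIC = [CO2*]/α₀ = 2.981×10^-4 / 0.01773 = 16.8 mmol/kg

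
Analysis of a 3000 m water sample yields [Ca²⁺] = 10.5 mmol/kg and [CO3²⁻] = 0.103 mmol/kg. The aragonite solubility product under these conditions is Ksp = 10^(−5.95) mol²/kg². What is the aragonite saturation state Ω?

Ω = 0.964

Ksp = 10^(−5.95) = 1.122×10^-6
Ω = [Ca²⁺][CO3²⁻]/Ksp = (10.5×10^-3)(0.103×10^-3) / 1.122×10^-6 = 0.964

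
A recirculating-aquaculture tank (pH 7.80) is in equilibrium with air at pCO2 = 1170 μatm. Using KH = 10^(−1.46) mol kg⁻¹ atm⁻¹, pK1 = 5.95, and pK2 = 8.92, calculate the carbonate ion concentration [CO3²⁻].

[CO3²⁻] = 0.218 mmol/kg

[CO2*] = KH · pCO2 = 10^(−1.46) × 1170×10^-6 = 4.057×10^-5 mol/kg
α₀ = 1/(1 + K1/[H⁺] + K1K2/[H⁺]²) = 1/(1 + 10^+1.85 + 10^+0.73) = 0.01296
DIC = [CO2*]/α₀ = 4.057×10^-5 / 0.01296 = 3.130 mmol/kg
[CO3²⁻] = α₂·DIC; α₂ = 0.06960, so [CO3²⁻] = 0.06960 × 3.130 = 0.218 mmol/kg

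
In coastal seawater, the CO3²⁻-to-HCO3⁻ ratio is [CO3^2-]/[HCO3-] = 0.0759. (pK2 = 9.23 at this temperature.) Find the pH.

From K2 = [H⁺][CO3^2-]/[HCO3-]:  pH = pK2 + log₁₀([CO3^2-]/[HCO3-])
log₁₀(0.0759) = -1.120
pH = 9.23 + (-1.120) = 8.11

pH = 8.11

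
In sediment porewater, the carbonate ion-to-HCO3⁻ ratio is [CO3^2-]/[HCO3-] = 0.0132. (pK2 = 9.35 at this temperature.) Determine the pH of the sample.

From K2 = [H⁺][CO3^2-]/[HCO3-]:  pH = pK2 + log₁₀([CO3^2-]/[HCO3-])
log₁₀(0.0132) = -1.879
pH = 9.35 + (-1.879) = 7.47

pH = 7.47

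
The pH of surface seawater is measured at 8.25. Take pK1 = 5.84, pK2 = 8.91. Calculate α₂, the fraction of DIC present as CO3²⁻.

α₂ = 0.179

α₂ = 1 / (1 + [H⁺]/K2 + [H⁺]²/(K1K2)) = 1 / (1 + 10^+0.66 + 10^-1.75)
   = 1 / (1 + 4.5709 + 0.017783) = 1/5.5887 = 0.1789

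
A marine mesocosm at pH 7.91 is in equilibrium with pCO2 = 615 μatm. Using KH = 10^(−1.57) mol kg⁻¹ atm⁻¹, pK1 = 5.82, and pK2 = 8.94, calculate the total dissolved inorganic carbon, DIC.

[CO2*] = KH · pCO2 = 10^(−1.57) × 615×10^-6 = 1.655×10^-5 mol/kg
α₀ = 1/(1 + K1/[H⁺] + K1K2/[H⁺]²) = 1/(1 + 10^+2.09 + 10^+1.06) = 0.007380
DIC = [CO2*]/α₀ = 1.655×10^-5 / 0.007380 = 2.24 mmol/kg

DIC = 2.24 mmol/kg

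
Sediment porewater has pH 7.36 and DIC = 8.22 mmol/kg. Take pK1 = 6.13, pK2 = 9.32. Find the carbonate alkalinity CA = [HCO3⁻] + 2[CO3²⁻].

CA = 7.85 mmol/kg

CA = [HCO3⁻] + 2[CO3²⁻] = (α₁ + 2α₂)·DIC
At pH 7.36: [H⁺]/K1 = 10^-1.23 = 0.058884, K2/[H⁺] = 10^-1.96 = 0.010965
α₁ = 1/(1 + 0.058884 + 0.010965) = 1/1.0698 = 0.9347; α₂ = α₁·K2/[H⁺] = 0.01025
α₁ + 2α₂ = 0.9552
CA = 0.9552 × 8.22 = 7.85 mmol/kg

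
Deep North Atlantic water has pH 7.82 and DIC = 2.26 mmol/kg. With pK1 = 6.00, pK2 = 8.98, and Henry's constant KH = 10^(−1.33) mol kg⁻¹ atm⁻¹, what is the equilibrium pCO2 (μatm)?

pCO2 = 674 μatm

α₀ = 1 / (1 + K1/[H⁺] + K1K2/[H⁺]²) = 1 / (1 + 10^+1.82 + 10^+0.66)
   = 1 / (1 + 66.069 + 4.5709) = 1/71.640 = 0.01396
[CO2*] = α₀ × DIC = 0.01396 × 2.26 = 0.03155 mmol/kg
pCO2 = [CO2*]/KH = 3.155×10^-5 / 4.677×10^-2 = 674 μatm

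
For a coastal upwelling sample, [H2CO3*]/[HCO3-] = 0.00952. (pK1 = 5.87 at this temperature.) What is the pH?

pH = 7.89

From K1 = [H⁺][HCO3-]/[H2CO3*]:  pH = pK1 − log₁₀([H2CO3*]/[HCO3-])
log₁₀(0.00952) = -2.021
pH = 5.87 − (-2.021) = 7.89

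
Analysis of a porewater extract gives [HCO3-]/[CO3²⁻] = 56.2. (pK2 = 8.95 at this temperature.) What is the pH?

From K2 = [H⁺][CO3²⁻]/[HCO3-]:  pH = pK2 − log₁₀([HCO3-]/[CO3²⁻])
log₁₀(56.2) = +1.750
pH = 8.95 − (+1.750) = 7.20

pH = 7.20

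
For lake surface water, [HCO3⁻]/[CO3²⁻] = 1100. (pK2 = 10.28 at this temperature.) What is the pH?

From K2 = [H⁺][CO3²⁻]/[HCO3⁻]:  pH = pK2 − log₁₀([HCO3⁻]/[CO3²⁻])
log₁₀(1100) = +3.041
pH = 10.28 − (+3.041) = 7.24

pH = 7.24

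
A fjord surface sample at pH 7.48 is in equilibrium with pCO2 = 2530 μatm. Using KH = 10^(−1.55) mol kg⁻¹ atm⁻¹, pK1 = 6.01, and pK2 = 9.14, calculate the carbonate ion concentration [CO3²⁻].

[CO3²⁻] = 0.0460 mmol/kg

[CO2*] = KH · pCO2 = 10^(−1.55) × 2530×10^-6 = 7.131×10^-5 mol/kg
α₀ = 1/(1 + K1/[H⁺] + K1K2/[H⁺]²) = 1/(1 + 10^+1.47 + 10^-0.19) = 0.03209
DIC = [CO2*]/α₀ = 7.131×10^-5 / 0.03209 = 2.222 mmol/kg
[CO3²⁻] = α₂·DIC; α₂ = 0.02072, so [CO3²⁻] = 0.02072 × 2.222 = 0.0460 mmol/kg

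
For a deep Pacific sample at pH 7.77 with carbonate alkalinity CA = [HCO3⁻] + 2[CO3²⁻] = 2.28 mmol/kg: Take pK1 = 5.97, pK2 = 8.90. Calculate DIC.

DIC = 2.16 mmol/kg

CA = [HCO3⁻] + 2[CO3²⁻] = (α₁ + 2α₂)·DIC
At pH 7.77: [H⁺]/K1 = 10^-1.80 = 0.015849, K2/[H⁺] = 10^-1.13 = 0.074131
α₁ = 1/(1 + 0.015849 + 0.074131) = 1/1.0900 = 0.9174; α₂ = α₁·K2/[H⁺] = 0.06801
α₁ + 2α₂ = 1.0535
DIC = CA / (α₁ + 2α₂) = 2.28 / 1.0535 = 2.16 mmol/kg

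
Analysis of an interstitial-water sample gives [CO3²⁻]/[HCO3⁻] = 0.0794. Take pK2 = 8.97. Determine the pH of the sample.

From K2 = [H⁺][CO3²⁻]/[HCO3⁻]:  pH = pK2 + log₁₀([CO3²⁻]/[HCO3⁻])
log₁₀(0.0794) = -1.100
pH = 8.97 + (-1.100) = 7.87

pH = 7.87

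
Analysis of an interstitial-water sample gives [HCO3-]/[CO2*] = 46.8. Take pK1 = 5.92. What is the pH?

pH = 7.59

From K1 = [H⁺][HCO3-]/[CO2*]:  pH = pK1 + log₁₀([HCO3-]/[CO2*])
log₁₀(46.8) = +1.670
pH = 5.92 + (+1.670) = 7.59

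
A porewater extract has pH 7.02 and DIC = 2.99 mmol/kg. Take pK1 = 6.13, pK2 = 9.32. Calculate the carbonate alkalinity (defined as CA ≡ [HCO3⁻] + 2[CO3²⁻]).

CA = [HCO3⁻] + 2[CO3²⁻] = (α₁ + 2α₂)·DIC
At pH 7.02: [H⁺]/K1 = 10^-0.89 = 0.12882, K2/[H⁺] = 10^-2.30 = 0.0050119
α₁ = 1/(1 + 0.12882 + 0.0050119) = 1/1.1338 = 0.8820; α₂ = α₁·K2/[H⁺] = 0.004420
α₁ + 2α₂ = 0.8908
CA = 0.8908 × 2.99 = 2.66 mmol/kg

CA = 2.66 mmol/kg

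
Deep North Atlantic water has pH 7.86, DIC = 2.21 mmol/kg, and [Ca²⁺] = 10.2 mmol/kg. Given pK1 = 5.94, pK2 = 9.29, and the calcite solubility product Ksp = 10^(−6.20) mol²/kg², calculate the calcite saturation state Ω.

α₂ = 1 / (1 + [H⁺]/K2 + [H⁺]²/(K1K2)) = 1 / (1 + 10^+1.43 + 10^-0.49)
   = 1 / (1 + 26.915 + 0.32359) = 1/28.239 = 0.03541
[CO3²⁻] = α₂ × DIC = 0.03541 × 2.21 = 0.07826 mmol/kg
Ksp = 10^(−6.20) = 6.310×10^-7
Ω = [Ca²⁺][CO3²⁻]/Ksp = (10.2×10^-3)(7.826×10^-5) / 6.310×10^-7 = 1.27

Ω = 1.27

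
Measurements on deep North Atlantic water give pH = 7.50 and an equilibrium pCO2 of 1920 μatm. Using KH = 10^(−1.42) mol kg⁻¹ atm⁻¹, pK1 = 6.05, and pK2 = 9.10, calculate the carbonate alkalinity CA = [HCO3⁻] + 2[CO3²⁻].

CA = 2.16 mmol/kg

[CO2*] = KH · pCO2 = 10^(−1.42) × 1920×10^-6 = 7.300×10^-5 mol/kg
α₀ = 1/(1 + K1/[H⁺] + K1K2/[H⁺]²) = 1/(1 + 10^+1.45 + 10^-0.15) = 0.03345
DIC = [CO2*]/α₀ = 7.300×10^-5 / 0.03345 = 2.182 mmol/kg
CA = (α₁ + 2α₂)·DIC = (0.9429 + 2×0.02368) × 2.182 = 2.16 mmol/kg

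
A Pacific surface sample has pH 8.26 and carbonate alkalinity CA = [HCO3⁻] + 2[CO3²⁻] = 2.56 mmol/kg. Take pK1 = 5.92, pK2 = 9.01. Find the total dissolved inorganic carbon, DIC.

CA = [HCO3⁻] + 2[CO3²⁻] = (α₁ + 2α₂)·DIC
At pH 8.26: [H⁺]/K1 = 10^-2.34 = 0.0045709, K2/[H⁺] = 10^-0.75 = 0.17783
α₁ = 1/(1 + 0.0045709 + 0.17783) = 1/1.1824 = 0.8457; α₂ = α₁·K2/[H⁺] = 0.1504
α₁ + 2α₂ = 1.1465
DIC = CA / (α₁ + 2α₂) = 2.56 / 1.1465 = 2.23 mmol/kg

DIC = 2.23 mmol/kg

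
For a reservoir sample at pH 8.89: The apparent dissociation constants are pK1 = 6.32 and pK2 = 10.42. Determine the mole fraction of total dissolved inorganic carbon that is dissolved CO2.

α₀ = 1 / (1 + K1/[H⁺] + K1K2/[H⁺]²) = 1 / (1 + 10^+2.57 + 10^+1.04)
   = 1 / (1 + 371.54 + 10.965) = 1/383.50 = 0.002608

α₀ = 0.00261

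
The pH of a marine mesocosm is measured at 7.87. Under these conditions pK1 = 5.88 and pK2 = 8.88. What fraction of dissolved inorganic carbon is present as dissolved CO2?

α₀ = 1 / (1 + K1/[H⁺] + K1K2/[H⁺]²) = 1 / (1 + 10^+1.99 + 10^+0.98)
   = 1 / (1 + 97.724 + 9.5499) = 1/108.27 = 0.009236

α₀ = 0.00924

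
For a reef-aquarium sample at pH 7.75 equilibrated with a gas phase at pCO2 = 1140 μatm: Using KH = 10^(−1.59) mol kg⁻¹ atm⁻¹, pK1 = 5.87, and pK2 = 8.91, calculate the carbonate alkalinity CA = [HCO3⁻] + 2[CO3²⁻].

[CO2*] = KH · pCO2 = 10^(−1.59) × 1140×10^-6 = 2.930×10^-5 mol/kg
α₀ = 1/(1 + K1/[H⁺] + K1K2/[H⁺]²) = 1/(1 + 10^+1.88 + 10^+0.72) = 0.01218
DIC = [CO2*]/α₀ = 2.930×10^-5 / 0.01218 = 2.406 mmol/kg
CA = (α₁ + 2α₂)·DIC = (0.9239 + 2×0.06392) × 2.406 = 2.53 mmol/kg

CA = 2.53 mmol/kg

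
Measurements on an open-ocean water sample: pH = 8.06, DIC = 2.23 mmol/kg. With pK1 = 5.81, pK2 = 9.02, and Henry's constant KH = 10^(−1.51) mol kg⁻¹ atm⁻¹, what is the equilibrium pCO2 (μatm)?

α₀ = 1 / (1 + K1/[H⁺] + K1K2/[H⁺]²) = 1 / (1 + 10^+2.25 + 10^+1.29)
   = 1 / (1 + 177.83 + 19.498) = 1/198.33 = 0.005042
[CO2*] = α₀ × DIC = 0.005042 × 2.23 = 0.01124 mmol/kg = 11.24 μmol/kg
pCO2 = [CO2*]/KH = 1.124×10^-5 / 3.090×10^-2 = 364 μatm

pCO2 = 364 μatm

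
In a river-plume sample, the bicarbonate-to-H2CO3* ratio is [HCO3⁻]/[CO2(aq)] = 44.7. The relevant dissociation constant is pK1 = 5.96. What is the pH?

pH = 7.61

From K1 = [H⁺][HCO3⁻]/[CO2(aq)]:  pH = pK1 + log₁₀([HCO3⁻]/[CO2(aq)])
log₁₀(44.7) = +1.650
pH = 5.96 + (+1.650) = 7.61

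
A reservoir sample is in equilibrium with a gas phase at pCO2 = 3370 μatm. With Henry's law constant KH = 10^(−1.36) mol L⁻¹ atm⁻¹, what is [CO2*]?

KH = 10^(−1.36) = 4.365×10^-2 mol L⁻¹ atm⁻¹
[CO2*] = KH · pCO2 = 4.365×10^-2 × 3370×10^-6 atm = 1.47×10^-4 mol/L

[CO2*] = 147 μmol/L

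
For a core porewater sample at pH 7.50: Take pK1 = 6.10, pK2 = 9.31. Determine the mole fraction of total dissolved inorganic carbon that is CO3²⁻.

α₂ = 1 / (1 + [H⁺]/K2 + [H⁺]²/(K1K2)) = 1 / (1 + 10^+1.81 + 10^+0.41)
   = 1 / (1 + 64.565 + 2.5704) = 1/68.136 = 0.01468

α₂ = 0.0147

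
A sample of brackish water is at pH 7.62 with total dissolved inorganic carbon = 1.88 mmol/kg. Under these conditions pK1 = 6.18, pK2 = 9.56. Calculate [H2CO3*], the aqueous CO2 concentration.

[CO2*] = 0.0651 mmol/kg

α₀ = 1 / (1 + K1/[H⁺] + K1K2/[H⁺]²) = 1 / (1 + 10^+1.44 + 10^-0.50)
   = 1 / (1 + 27.542 + 0.31623) = 1/28.859 = 0.03465
[CO2*] = α₀ × DIC = 0.03465 × 1.88 = 0.0651 mmol/kg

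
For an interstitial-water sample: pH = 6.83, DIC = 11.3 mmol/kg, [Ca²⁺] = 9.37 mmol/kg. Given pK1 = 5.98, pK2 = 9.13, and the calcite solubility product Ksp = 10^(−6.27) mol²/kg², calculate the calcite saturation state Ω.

α₂ = 1 / (1 + [H⁺]/K2 + [H⁺]²/(K1K2)) = 1 / (1 + 10^+2.30 + 10^+1.45)
   = 1 / (1 + 199.53 + 28.184) = 1/228.71 = 0.004372
[CO3²⁻] = α₂ × DIC = 0.004372 × 11.3 = 0.04941 mmol/kg
Ksp = 10^(−6.27) = 5.370×10^-7
Ω = [Ca²⁺][CO3²⁻]/Ksp = (9.37×10^-3)(4.941×10^-5) / 5.370×10^-7 = 0.862

Ω = 0.862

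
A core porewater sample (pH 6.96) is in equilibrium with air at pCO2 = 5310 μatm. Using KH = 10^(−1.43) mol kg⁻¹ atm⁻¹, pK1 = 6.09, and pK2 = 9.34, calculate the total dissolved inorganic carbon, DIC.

DIC = 1.67 mmol/kg

[CO2*] = KH · pCO2 = 10^(−1.43) × 5310×10^-6 = 1.973×10^-4 mol/kg
α₀ = 1/(1 + K1/[H⁺] + K1K2/[H⁺]²) = 1/(1 + 10^+0.87 + 10^-1.51) = 0.1184
DIC = [CO2*]/α₀ = 1.973×10^-4 / 0.1184 = 1.67 mmol/kg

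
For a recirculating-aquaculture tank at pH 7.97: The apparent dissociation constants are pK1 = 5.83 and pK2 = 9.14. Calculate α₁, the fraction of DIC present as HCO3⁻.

α₁ = 0.930

α₁ = 1 / (1 + [H⁺]/K1 + K2/[H⁺]) = 1 / (1 + 10^-2.14 + 10^-1.17)
   = 1 / (1 + 0.0072444 + 0.067608) = 1/1.0749 = 0.9304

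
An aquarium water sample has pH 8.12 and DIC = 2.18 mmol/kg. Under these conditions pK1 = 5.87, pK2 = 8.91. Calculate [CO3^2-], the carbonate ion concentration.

α₂ = 1 / (1 + [H⁺]/K2 + [H⁺]²/(K1K2)) = 1 / (1 + 10^+0.79 + 10^-1.46)
   = 1 / (1 + 6.1660 + 0.034674) = 1/7.2006 = 0.1389
[CO3²⁻] = α₂ × DIC = 0.1389 × 2.18 = 0.303 mmol/kg

[CO3²⁻] = 0.303 mmol/kg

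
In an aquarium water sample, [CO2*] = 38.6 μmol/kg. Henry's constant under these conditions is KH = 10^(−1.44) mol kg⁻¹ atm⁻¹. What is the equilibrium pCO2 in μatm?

KH = 10^(−1.44) = 3.631×10^-2 mol kg⁻¹ atm⁻¹
pCO2 = [CO2*]/KH = 38.6×10^-6 / 3.631×10^-2 = 1.06×10^-3 atm = 1060 μatm

pCO2 = 1060 μatm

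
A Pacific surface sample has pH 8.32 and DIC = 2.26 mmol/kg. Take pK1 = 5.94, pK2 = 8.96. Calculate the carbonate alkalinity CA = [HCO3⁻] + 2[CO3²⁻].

CA = 2.67 mmol/kg

CA = [HCO3⁻] + 2[CO3²⁻] = (α₁ + 2α₂)·DIC
At pH 8.32: [H⁺]/K1 = 10^-2.38 = 0.0041687, K2/[H⁺] = 10^-0.64 = 0.22909
α₁ = 1/(1 + 0.0041687 + 0.22909) = 1/1.2333 = 0.8109; α₂ = α₁·K2/[H⁺] = 0.1858
α₁ + 2α₂ = 1.1824
CA = 1.1824 × 2.26 = 2.67 mmol/kg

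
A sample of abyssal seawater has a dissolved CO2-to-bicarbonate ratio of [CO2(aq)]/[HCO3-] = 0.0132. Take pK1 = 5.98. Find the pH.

pH = 7.86

From K1 = [H⁺][HCO3-]/[CO2(aq)]:  pH = pK1 − log₁₀([CO2(aq)]/[HCO3-])
log₁₀(0.0132) = -1.879
pH = 5.98 − (-1.879) = 7.86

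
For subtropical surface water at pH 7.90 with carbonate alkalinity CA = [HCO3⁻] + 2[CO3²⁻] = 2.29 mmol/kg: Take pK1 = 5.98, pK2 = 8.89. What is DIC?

CA = [HCO3⁻] + 2[CO3²⁻] = (α₁ + 2α₂)·DIC
At pH 7.90: [H⁺]/K1 = 10^-1.92 = 0.012023, K2/[H⁺] = 10^-0.99 = 0.10233
α₁ = 1/(1 + 0.012023 + 0.10233) = 1/1.1144 = 0.8974; α₂ = α₁·K2/[H⁺] = 0.09183
α₁ + 2α₂ = 1.0810
DIC = CA / (α₁ + 2α₂) = 2.29 / 1.0810 = 2.12 mmol/kg

DIC = 2.12 mmol/kg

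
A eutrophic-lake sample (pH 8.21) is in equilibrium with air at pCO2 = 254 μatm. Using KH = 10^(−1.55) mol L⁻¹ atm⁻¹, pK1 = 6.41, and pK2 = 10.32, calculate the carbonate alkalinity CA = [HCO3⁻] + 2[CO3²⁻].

CA = 0.459 mmol/L

[CO2*] = KH · pCO2 = 10^(−1.55) × 254×10^-6 = 7.159×10^-6 mol/L
α₀ = 1/(1 + K1/[H⁺] + K1K2/[H⁺]²) = 1/(1 + 10^+1.80 + 10^-0.31) = 0.01548
DIC = [CO2*]/α₀ = 7.159×10^-6 / 0.01548 = 0.4623 mmol/L
CA = (α₁ + 2α₂)·DIC = (0.9769 + 2×0.007583) × 0.4623 = 0.459 mmol/L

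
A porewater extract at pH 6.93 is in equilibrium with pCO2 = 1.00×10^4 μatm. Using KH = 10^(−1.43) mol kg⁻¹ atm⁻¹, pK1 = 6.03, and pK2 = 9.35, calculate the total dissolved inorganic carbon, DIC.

[CO2*] = KH · pCO2 = 10^(−1.43) × 1.00×10^4×10^-6 = 3.715×10^-4 mol/kg
α₀ = 1/(1 + K1/[H⁺] + K1K2/[H⁺]²) = 1/(1 + 10^+0.90 + 10^-1.52) = 0.1114
DIC = [CO2*]/α₀ = 3.715×10^-4 / 0.1114 = 3.33 mmol/kg

DIC = 3.33 mmol/kg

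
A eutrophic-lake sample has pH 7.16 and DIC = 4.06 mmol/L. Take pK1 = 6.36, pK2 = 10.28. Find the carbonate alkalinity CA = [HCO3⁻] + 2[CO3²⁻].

CA = [HCO3⁻] + 2[CO3²⁻] = (α₁ + 2α₂)·DIC
At pH 7.16: [H⁺]/K1 = 10^-0.80 = 0.15849, K2/[H⁺] = 10^-3.12 = 0.00075858
α₁ = 1/(1 + 0.15849 + 0.00075858) = 1/1.1592 = 0.8626; α₂ = α₁·K2/[H⁺] = 0.0006544
α₁ + 2α₂ = 0.8639
CA = 0.8639 × 4.06 = 3.51 mmol/L

CA = 3.51 mmol/L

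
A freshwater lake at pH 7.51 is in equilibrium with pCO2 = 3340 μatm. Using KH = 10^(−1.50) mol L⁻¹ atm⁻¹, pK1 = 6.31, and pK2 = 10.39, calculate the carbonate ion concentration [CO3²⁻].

[CO2*] = KH · pCO2 = 10^(−1.50) × 3340×10^-6 = 1.056×10^-4 mol/L
α₀ = 1/(1 + K1/[H⁺] + K1K2/[H⁺]²) = 1/(1 + 10^+1.20 + 10^-1.68) = 0.05928
DIC = [CO2*]/α₀ = 1.056×10^-4 / 0.05928 = 1.782 mmol/L
[CO3²⁻] = α₂·DIC; α₂ = 0.001238, so [CO3²⁻] = 0.001238 × 1.782 = 0.00221 mmol/L = 2.21 μmol/L

[CO3²⁻] = 2.21 μmol/L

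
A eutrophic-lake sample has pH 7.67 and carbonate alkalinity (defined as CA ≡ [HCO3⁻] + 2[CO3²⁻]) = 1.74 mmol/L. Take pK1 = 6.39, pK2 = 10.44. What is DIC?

DIC = 1.83 mmol/L

CA = [HCO3⁻] + 2[CO3²⁻] = (α₁ + 2α₂)·DIC
At pH 7.67: [H⁺]/K1 = 10^-1.28 = 0.052481, K2/[H⁺] = 10^-2.77 = 0.0016982
α₁ = 1/(1 + 0.052481 + 0.0016982) = 1/1.0542 = 0.9486; α₂ = α₁·K2/[H⁺] = 0.001611
α₁ + 2α₂ = 0.9518
DIC = CA / (α₁ + 2α₂) = 1.74 / 0.9518 = 1.83 mmol/L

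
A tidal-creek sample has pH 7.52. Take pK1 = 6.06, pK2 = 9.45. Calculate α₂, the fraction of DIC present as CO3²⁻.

α₂ = 1 / (1 + [H⁺]/K2 + [H⁺]²/(K1K2)) = 1 / (1 + 10^+1.93 + 10^+0.47)
   = 1 / (1 + 85.114 + 2.9512) = 1/89.065 = 0.01123

α₂ = 0.0112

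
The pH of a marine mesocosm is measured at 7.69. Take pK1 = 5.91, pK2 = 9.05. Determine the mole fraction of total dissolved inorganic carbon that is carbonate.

α₂ = 1 / (1 + [H⁺]/K2 + [H⁺]²/(K1K2)) = 1 / (1 + 10^+1.36 + 10^-0.42)
   = 1 / (1 + 22.909 + 0.38019) = 1/24.289 = 0.04117

α₂ = 0.0412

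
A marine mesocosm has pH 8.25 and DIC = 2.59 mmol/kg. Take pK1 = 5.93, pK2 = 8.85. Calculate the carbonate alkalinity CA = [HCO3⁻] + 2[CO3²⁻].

CA = [HCO3⁻] + 2[CO3²⁻] = (α₁ + 2α₂)·DIC
At pH 8.25: [H⁺]/K1 = 10^-2.32 = 0.0047863, K2/[H⁺] = 10^-0.60 = 0.25119
α₁ = 1/(1 + 0.0047863 + 0.25119) = 1/1.2560 = 0.7962; α₂ = α₁·K2/[H⁺] = 0.2000
α₁ + 2α₂ = 1.1962
CA = 1.1962 × 2.59 = 3.10 mmol/kg

CA = 3.10 mmol/kg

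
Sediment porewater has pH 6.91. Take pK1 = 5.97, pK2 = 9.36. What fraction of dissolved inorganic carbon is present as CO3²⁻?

α₂ = 1 / (1 + [H⁺]/K2 + [H⁺]²/(K1K2)) = 1 / (1 + 10^+2.45 + 10^+1.51)
   = 1 / (1 + 281.84 + 32.359) = 1/315.20 = 0.003173

α₂ = 0.00317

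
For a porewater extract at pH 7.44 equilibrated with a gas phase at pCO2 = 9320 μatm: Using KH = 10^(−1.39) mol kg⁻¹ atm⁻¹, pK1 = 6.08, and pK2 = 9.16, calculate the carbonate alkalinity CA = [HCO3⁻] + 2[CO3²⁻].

[CO2*] = KH · pCO2 = 10^(−1.39) × 9320×10^-6 = 3.797×10^-4 mol/kg
α₀ = 1/(1 + K1/[H⁺] + K1K2/[H⁺]²) = 1/(1 + 10^+1.36 + 10^-0.36) = 0.04108
DIC = [CO2*]/α₀ = 3.797×10^-4 / 0.04108 = 9.243 mmol/kg
CA = (α₁ + 2α₂)·DIC = (0.9410 + 2×0.01793) × 9.243 = 9.03 mmol/kg

CA = 9.03 mmol/kg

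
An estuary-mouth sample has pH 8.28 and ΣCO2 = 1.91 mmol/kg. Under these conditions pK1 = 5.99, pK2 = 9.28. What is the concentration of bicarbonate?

α₁ = 1 / (1 + [H⁺]/K1 + K2/[H⁺]) = 1 / (1 + 10^-2.29 + 10^-1.00)
   = 1 / (1 + 0.0051286 + 0.10000) = 1/1.1051 = 0.9049
[HCO3⁻] = α₁ × DIC = 0.9049 × 1.91 = 1.73 mmol/kg

[HCO3⁻] = 1.73 mmol/kg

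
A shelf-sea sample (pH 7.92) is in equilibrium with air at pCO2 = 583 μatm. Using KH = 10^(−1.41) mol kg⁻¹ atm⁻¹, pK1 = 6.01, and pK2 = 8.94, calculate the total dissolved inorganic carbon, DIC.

DIC = 2.04 mmol/kg

[CO2*] = KH · pCO2 = 10^(−1.41) × 583×10^-6 = 2.268×10^-5 mol/kg
α₀ = 1/(1 + K1/[H⁺] + K1K2/[H⁺]²) = 1/(1 + 10^+1.91 + 10^+0.89) = 0.01111
DIC = [CO2*]/α₀ = 2.268×10^-5 / 0.01111 = 2.04 mmol/kg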